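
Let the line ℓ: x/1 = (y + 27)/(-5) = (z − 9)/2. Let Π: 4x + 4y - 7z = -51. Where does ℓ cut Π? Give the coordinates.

ℓ has direction (1, -5, 2) through (0, -27, 9).
Substitute r = (0, -27, 9) + t(1, -5, 2) into the plane: -171 + (-30)t = -51, so t = -4.
Intersection: (0, -27, 9) + (-4)·(1, -5, 2) = (-4, -7, 1).

(-4, -7, 1)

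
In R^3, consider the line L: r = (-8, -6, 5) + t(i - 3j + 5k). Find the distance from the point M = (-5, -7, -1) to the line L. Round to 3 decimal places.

5.435

Taking (-8, -6, 5) on L with direction v = (1, -3, 5): w = M − (-8, -6, 5) = (3, -1, -6), and w × v = (-23, -21, -8).
Distance = |w × v| / |v| = √1034 / √35 ≈ 5.435.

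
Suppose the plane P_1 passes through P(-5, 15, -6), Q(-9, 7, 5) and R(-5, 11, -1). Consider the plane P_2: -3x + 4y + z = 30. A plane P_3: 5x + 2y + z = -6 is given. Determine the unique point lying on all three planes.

PQ = (-4, -8, 11), PR = (0, -4, 5); a normal to P_1 is PQ × PR = (4, 20, 16).
Using P: P_1 has equation 4x + 20y + 16z = 184.
Solving the 3×3 linear system 4x + 20y + 16z = 184, -3x + 4y + z = 30, 5x + 2y + z = -6 (e.g. by elimination or Cramer's rule, determinant = -248) gives (-4, 2, 10).

(-4, 2, 10)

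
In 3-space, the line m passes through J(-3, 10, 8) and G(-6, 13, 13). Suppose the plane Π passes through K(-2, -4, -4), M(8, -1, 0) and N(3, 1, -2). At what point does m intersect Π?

A direction vector for m is G − J = (-3, 3, 5).
KM = (10, 3, 4), KN = (5, 5, 2); a normal to Π is KM × KN = (-14, 0, 35).
Using K: Π has equation -14x + 35z = -112.
Substitute r = (-3, 10, 8) + t(-3, 3, 5) into the plane: 322 + 217t = -112, so t = -2.
Intersection: (-3, 10, 8) + (-2)·(-3, 3, 5) = (3, 4, -2).

(3, 4, -2)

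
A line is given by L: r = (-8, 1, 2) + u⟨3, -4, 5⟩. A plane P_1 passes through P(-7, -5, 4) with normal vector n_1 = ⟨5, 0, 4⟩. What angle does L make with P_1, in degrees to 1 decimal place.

50.6

P_1: n_1·r = n_1·P gives 5x + 4z = -19.
sin θ = |n·v| / (|n||v|) = |35| / (√41 · √50) = 0.77302.
θ ≈ 50.6°.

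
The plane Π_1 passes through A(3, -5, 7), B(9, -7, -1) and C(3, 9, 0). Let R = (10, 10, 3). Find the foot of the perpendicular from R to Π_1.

AB = (6, -2, -8), AC = (0, 14, -7); a normal to Π_1 is AB × AC = (126, 42, 84).
Using A: Π_1 has equation 126x + 42y + 84z = 756.
Foot = R − λn with λ = (n·R − d)/|n|² = (1932 − 756)/24696 = 1/21.
Foot = (10, 10, 3) − (1/21)·(126, 42, 84) = (4, 8, -1).

(4, 8, -1)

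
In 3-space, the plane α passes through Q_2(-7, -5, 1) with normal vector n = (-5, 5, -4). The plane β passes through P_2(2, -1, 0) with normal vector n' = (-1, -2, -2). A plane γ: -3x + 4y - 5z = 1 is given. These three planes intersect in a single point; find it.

(-2, 0, 1)

α: n·r = n·Q_2 gives -5x + 5y - 4z = 6.
β: n'·r = n'·P_2 gives -x - 2y - 2z = 0.
Solving the 3×3 linear system -5x + 5y - 4z = 6, -x - 2y - 2z = 0, -3x + 4y - 5z = 1 (e.g. by elimination or Cramer's rule, determinant = -45) gives (-2, 0, 1).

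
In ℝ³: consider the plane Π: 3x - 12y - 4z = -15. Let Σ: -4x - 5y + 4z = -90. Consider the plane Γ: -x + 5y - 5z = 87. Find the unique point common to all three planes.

(3, 6, -12)

Solving the 3×3 linear system 3x - 12y - 4z = -15, -4x - 5y + 4z = -90, -x + 5y - 5z = 87 (e.g. by elimination or Cramer's rule, determinant = 403) gives (3, 6, -12).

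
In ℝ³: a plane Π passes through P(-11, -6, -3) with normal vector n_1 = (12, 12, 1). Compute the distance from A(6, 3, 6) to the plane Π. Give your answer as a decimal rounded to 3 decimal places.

Π: n_1·r = n_1·P gives 12x + 12y + z = -207.
n·A − d = (12)·(6) + (12)·(3) + (1)·(6) − (-207) = 321; |n| = √289.
Distance = |321| / √289 = 321/√289 ≈ 18.882.

18.882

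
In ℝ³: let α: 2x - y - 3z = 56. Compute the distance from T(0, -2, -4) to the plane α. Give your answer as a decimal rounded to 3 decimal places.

n·T − d = (2)·(0) + (-1)·(-2) + (-3)·(-4) − 56 = -42; |n| = √14.
Distance = |-42| / √14 = 42/√14 ≈ 11.225.

11.225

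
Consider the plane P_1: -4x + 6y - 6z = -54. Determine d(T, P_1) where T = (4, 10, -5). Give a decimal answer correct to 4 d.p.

13.6448

n·T − d = (-4)·(4) + (6)·(10) + (-6)·(-5) − (-54) = 128; |n| = √88.
Distance = |128| / √88 = 128/√88 ≈ 13.6448.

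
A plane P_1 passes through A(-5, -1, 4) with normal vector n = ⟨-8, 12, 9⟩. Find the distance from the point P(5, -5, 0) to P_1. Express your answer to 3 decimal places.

9.647

P_1: n·r = n·A gives -8x + 12y + 9z = 64.
n·P − d = (-8)·(5) + (12)·(-5) + (9)·(0) − 64 = -164; |n| = √289.
Distance = |-164| / √289 = 164/√289 ≈ 9.647.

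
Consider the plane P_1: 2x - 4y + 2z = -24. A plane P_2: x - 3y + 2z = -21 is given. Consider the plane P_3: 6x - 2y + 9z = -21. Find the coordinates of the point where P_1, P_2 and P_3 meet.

(3, 6, -3)

Solving the 3×3 linear system 2x - 4y + 2z = -24, x - 3y + 2z = -21, 6x - 2y + 9z = -21 (e.g. by elimination or Cramer's rule, determinant = -26) gives (3, 6, -3).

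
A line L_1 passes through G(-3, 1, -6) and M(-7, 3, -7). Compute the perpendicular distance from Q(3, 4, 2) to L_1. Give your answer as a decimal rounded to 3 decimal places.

8.764

A direction vector for L_1 is M − G = (-4, 2, -1).
Taking (-3, 1, -6) on L_1 with direction v = (-4, 2, -1): w = Q − (-3, 1, -6) = (6, 3, 8), and w × v = (-19, -26, 24).
Distance = |w × v| / |v| = √1613 / √21 ≈ 8.764.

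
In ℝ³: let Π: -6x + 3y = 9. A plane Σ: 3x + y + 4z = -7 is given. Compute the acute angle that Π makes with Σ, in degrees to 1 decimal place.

cos θ = |n₁·n₂| / (|n₁||n₂|) = |-15| / (√45 · √26).
θ = arccos(0.43853) ≈ 64.0°.

64.0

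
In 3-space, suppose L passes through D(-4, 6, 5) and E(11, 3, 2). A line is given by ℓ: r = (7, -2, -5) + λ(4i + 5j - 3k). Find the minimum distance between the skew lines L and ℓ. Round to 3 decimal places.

A direction vector for L is E − D = (15, -3, -3).
Common perpendicular direction n = (15, -3, -3) × (4, 5, -3) = (24, 33, 87).
With w = (7, -2, -5) − (-4, 6, 5) = (11, -8, -10), w · n = -870.
Distance = |w · n| / |n| = |-870| / √9234 ≈ 9.054.

9.054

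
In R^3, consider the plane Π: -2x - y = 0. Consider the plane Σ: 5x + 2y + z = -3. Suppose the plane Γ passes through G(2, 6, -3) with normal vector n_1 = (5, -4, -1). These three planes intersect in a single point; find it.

Γ: n_1·r = n_1·G gives 5x - 4y - z = -11.
Solving the 3×3 linear system -2x - y = 0, 5x + 2y + z = -3, 5x - 4y - z = -11 (e.g. by elimination or Cramer's rule, determinant = -14) gives (-1, 2, -2).

(-1, 2, -2)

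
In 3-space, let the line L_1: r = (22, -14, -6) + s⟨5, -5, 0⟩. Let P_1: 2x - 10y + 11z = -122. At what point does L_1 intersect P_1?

(2, 6, -6)

Substitute r = (22, -14, -6) + t(5, -5, 0) into the plane: 118 + 60t = -122, so t = -4.
Intersection: (22, -14, -6) + (-4)·(5, -5, 0) = (2, 6, -6).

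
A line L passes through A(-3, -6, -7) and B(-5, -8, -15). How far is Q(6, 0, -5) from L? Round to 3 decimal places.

A direction vector for L is B − A = (-2, -2, -8).
Taking (-3, -6, -7) on L with direction v = (-2, -2, -8): w = Q − (-3, -6, -7) = (9, 6, 2), and w × v = (-44, 68, -6).
Distance = |w × v| / |v| = √6596 / √72 ≈ 9.571.

9.571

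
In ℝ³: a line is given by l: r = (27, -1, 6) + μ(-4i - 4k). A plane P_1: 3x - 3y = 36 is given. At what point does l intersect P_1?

Substitute r = (27, -1, 6) + t(-4, 0, -4) into the plane: 84 + (-12)t = 36, so t = 4.
Intersection: (27, -1, 6) + 4·(-4, 0, -4) = (11, -1, -10).

(11, -1, -10)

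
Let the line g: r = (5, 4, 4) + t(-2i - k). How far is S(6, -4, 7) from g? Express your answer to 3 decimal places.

8.307

Taking (5, 4, 4) on g with direction v = (-2, 0, -1): w = S − (5, 4, 4) = (1, -8, 3), and w × v = (8, -5, -16).
Distance = |w × v| / |v| = √345 / √5 ≈ 8.307.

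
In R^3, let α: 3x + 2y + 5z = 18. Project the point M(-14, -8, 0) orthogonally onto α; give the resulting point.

Foot = M − λn with λ = (n·M − d)/|n|² = (-58 − 18)/38 = -2.
Foot = (-14, -8, 0) − (-2)·(3, 2, 5) = (-8, -4, 10).

(-8, -4, 10)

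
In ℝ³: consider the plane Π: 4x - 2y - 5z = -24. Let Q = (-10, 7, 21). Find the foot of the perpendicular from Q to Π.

Foot = Q − λn with λ = (n·Q − d)/|n|² = (-159 − (-24))/45 = -3.
Foot = (-10, 7, 21) − (-3)·(4, -2, -5) = (2, 1, 6).

(2, 1, 6)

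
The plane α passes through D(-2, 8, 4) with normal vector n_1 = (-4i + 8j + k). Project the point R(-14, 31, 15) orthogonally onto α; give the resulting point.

(-2, 7, 12)

α: n_1·r = n_1·D gives -4x + 8y + z = 76.
Foot = R − λn with λ = (n·R − d)/|n|² = (319 − 76)/81 = 3.
Foot = (-14, 31, 15) − 3·(-4, 8, 1) = (-2, 7, 12).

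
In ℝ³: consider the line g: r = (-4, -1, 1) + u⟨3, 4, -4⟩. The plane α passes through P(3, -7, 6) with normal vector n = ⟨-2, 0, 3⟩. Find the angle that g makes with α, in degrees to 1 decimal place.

51.2

α: n·r = n·P gives -2x + 3z = 12.
sin θ = |n·v| / (|n||v|) = |-18| / (√13 · √41) = 0.77967.
θ ≈ 51.2°.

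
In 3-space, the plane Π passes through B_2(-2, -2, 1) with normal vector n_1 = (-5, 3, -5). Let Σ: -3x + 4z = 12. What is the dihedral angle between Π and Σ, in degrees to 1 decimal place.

Π: n_1·r = n_1·B_2 gives -5x + 3y - 5z = -1.
cos θ = |n₁·n₂| / (|n₁||n₂|) = |-5| / (√59 · √25).
θ = arccos(0.13019) ≈ 82.5°.

82.5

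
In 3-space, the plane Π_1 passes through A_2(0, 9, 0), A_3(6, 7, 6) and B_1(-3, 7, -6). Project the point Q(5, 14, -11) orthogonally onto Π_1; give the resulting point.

A_2A_3 = (6, -2, 6), A_2B_1 = (-3, -2, -6); a normal to Π_1 is A_2A_3 × A_2B_1 = (24, 18, -18).
Using A_2: Π_1 has equation 24x + 18y - 18z = 162.
Foot = Q − λn with λ = (n·Q − d)/|n|² = (570 − 162)/1224 = 1/3.
Foot = (5, 14, -11) − (1/3)·(24, 18, -18) = (-3, 8, -5).

(-3, 8, -5)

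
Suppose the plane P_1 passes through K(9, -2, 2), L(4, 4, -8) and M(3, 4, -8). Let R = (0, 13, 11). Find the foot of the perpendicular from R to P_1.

KL = (-5, 6, -10), KM = (-6, 6, -10); a normal to P_1 is KL × KM = (0, 10, 6).
Using K: P_1 has equation 10y + 6z = -8.
Foot = R − λn with λ = (n·R − d)/|n|² = (196 − (-8))/136 = 3/2.
Foot = (0, 13, 11) − (3/2)·(0, 10, 6) = (0, -2, 2).

(0, -2, 2)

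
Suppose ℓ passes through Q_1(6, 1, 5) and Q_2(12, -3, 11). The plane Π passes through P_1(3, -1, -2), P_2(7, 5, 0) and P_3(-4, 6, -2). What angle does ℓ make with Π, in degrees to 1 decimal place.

A direction vector for ℓ is Q_2 − Q_1 = (6, -4, 6).
P_1P_2 = (4, 6, 2), P_1P_3 = (-7, 7, 0); a normal to Π is P_1P_2 × P_1P_3 = (-14, -14, 70).
Using P_1: Π has equation -14x - 14y + 70z = -168.
sin θ = |n·v| / (|n||v|) = |392| / (√5292 · √88) = 0.57443.
θ ≈ 35.1°.

35.1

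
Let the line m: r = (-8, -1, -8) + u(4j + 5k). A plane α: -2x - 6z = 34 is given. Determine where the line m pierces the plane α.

Substitute r = (-8, -1, -8) + t(0, 4, 5) into the plane: 64 + (-30)t = 34, so t = 1.
Intersection: (-8, -1, -8) + 1·(0, 4, 5) = (-8, 3, -3).

(-8, 3, -3)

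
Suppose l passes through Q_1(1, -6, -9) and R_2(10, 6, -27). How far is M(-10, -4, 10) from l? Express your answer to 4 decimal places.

A direction vector for l is R_2 − Q_1 = (9, 12, -18).
Taking (1, -6, -9) on l with direction v = (9, 12, -18): w = M − (1, -6, -9) = (-11, 2, 19), and w × v = (-264, -27, -150).
Distance = |w × v| / |v| = √92925 / √549 ≈ 13.0101.

13.0101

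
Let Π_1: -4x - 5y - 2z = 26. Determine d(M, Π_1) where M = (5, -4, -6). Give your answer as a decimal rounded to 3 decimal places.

n·M − d = (-4)·(5) + (-5)·(-4) + (-2)·(-6) − 26 = -14; |n| = √45.
Distance = |-14| / √45 = 14/√45 ≈ 2.087.

2.087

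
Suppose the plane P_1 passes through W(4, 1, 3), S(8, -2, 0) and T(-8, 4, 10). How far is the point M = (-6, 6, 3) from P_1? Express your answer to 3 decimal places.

WS = (4, -3, -3), WT = (-12, 3, 7); a normal to P_1 is WS × WT = (-12, 8, -24).
Using W: P_1 has equation -12x + 8y - 24z = -112.
n·M − d = (-12)·(-6) + (8)·(6) + (-24)·(3) − (-112) = 160; |n| = √784.
Distance = |160| / √784 = 160/√784 ≈ 5.714.

5.714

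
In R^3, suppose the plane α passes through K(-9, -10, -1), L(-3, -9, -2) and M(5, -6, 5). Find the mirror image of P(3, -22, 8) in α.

(-3, 8, 2)

KL = (6, 1, -1), KM = (14, 4, 6); a normal to α is KL × KM = (10, -50, 10).
Using K: α has equation 10x - 50y + 10z = 400.
λ = (n·P − d)/|n|² = (1210 − 400)/2700 = 3/10.
Reflection = P − 2λn = (3, -22, 8) − (3/5)·(10, -50, 10) = (-3, 8, 2).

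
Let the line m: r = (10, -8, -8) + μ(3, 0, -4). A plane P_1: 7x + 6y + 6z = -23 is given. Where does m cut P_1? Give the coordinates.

Substitute r = (10, -8, -8) + t(3, 0, -4) into the plane: -26 + (-3)t = -23, so t = -1.
Intersection: (10, -8, -8) + (-1)·(3, 0, -4) = (7, -8, -4).

(7, -8, -4)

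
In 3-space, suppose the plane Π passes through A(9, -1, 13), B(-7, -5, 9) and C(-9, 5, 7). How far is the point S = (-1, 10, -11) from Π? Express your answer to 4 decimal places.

18.6433

AB = (-16, -4, -4), AC = (-18, 6, -6); a normal to Π is AB × AC = (48, -24, -168).
Using A: Π has equation 48x - 24y - 168z = -1728.
n·S − d = (48)·(-1) + (-24)·(10) + (-168)·(-11) − (-1728) = 3288; |n| = √31104.
Distance = |3288| / √31104 = 3288/√31104 ≈ 18.6433.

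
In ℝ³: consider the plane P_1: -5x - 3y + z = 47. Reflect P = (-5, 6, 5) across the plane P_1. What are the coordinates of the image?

(-15, 0, 7)

λ = (n·P − d)/|n|² = (12 − 47)/35 = -1.
Reflection = P − 2λn = (-5, 6, 5) − (-2)·(-5, -3, 1) = (-15, 0, 7).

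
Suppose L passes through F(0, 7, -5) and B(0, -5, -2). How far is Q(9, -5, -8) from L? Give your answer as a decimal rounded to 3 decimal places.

A direction vector for L is B − F = (0, -12, 3).
Taking (0, 7, -5) on L with direction v = (0, -12, 3): w = Q − (0, 7, -5) = (9, -12, -3), and w × v = (-72, -27, -108).
Distance = |w × v| / |v| = √17577 / √153 ≈ 10.718.

10.718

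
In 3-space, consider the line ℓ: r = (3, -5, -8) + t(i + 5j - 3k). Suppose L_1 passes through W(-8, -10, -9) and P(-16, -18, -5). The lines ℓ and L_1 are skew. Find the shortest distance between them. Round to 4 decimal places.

A direction vector for L_1 is P − W = (-8, -8, 4).
Common perpendicular direction n = (1, 5, -3) × (-8, -8, 4) = (-4, 20, 32).
With w = (-8, -10, -9) − (3, -5, -8) = (-11, -5, -1), w · n = -88.
Distance = |w · n| / |n| = |-88| / √1440 ≈ 2.3190.

2.3190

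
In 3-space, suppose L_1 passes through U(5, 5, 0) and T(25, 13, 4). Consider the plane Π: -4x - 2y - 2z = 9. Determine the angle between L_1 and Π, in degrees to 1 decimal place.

75.7

A direction vector for L_1 is T − U = (20, 8, 4).
sin θ = |n·v| / (|n||v|) = |-104| / (√24 · √480) = 0.96896.
θ ≈ 75.7°.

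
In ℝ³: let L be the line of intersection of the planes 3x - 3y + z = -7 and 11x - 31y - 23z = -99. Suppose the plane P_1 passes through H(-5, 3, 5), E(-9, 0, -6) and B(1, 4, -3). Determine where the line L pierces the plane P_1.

Direction of L: (3, -3, 1) × (11, -31, -23) = (100, 80, -60).
A point on L: solving the two plane equations with x = 13 gives (13, 13, -7).
HE = (-4, -3, -11), HB = (6, 1, -8); a normal to P_1 is HE × HB = (35, -98, 14).
Using H: P_1 has equation 35x - 98y + 14z = -399.
Substitute r = (13, 13, -7) + t(100, 80, -60) into the plane: -917 + (-5180)t = -399, so t = -1/10.
Intersection: (13, 13, -7) + (-1/10)·(100, 80, -60) = (3, 5, -1).

(3, 5, -1)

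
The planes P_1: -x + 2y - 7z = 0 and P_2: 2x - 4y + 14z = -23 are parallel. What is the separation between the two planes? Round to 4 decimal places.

Rescale P_2 by 1/(-2): -x + 2y - 7z = 23/2. Then distance = |0 − (23/2)| / √54 ≈ 1.5650.

1.5650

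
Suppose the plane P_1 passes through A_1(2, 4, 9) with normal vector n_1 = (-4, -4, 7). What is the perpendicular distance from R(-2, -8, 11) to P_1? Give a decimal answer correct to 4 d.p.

8.6667

P_1: n_1·r = n_1·A_1 gives -4x - 4y + 7z = 39.
n·R − d = (-4)·(-2) + (-4)·(-8) + (7)·(11) − 39 = 78; |n| = √81.
Distance = |78| / √81 = 78/√81 ≈ 8.6667.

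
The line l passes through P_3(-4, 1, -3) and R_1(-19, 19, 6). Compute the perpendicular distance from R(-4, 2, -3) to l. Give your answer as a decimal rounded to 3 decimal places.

A direction vector for l is R_1 − P_3 = (-15, 18, 9).
Taking (-4, 1, -3) on l with direction v = (-15, 18, 9): w = R − (-4, 1, -3) = (0, 1, 0), and w × v = (9, 0, 15).
Distance = |w × v| / |v| = √306 / √630 ≈ 0.697.

0.697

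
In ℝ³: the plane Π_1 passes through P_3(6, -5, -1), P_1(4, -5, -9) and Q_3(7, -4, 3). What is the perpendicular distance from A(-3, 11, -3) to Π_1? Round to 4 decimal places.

8.2462

P_3P_1 = (-2, 0, -8), P_3Q_3 = (1, 1, 4); a normal to Π_1 is P_3P_1 × P_3Q_3 = (8, 0, -2).
Using P_3: Π_1 has equation 8x - 2z = 50.
n·A − d = (8)·(-3) + (0)·(11) + (-2)·(-3) − 50 = -68; |n| = √68.
Distance = |-68| / √68 = 68/√68 ≈ 8.2462.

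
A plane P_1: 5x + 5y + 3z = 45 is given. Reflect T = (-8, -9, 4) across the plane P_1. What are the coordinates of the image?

λ = (n·T − d)/|n|² = (-73 − 45)/59 = -2.
Reflection = T − 2λn = (-8, -9, 4) − (-4)·(5, 5, 3) = (12, 11, 16).

(12, 11, 16)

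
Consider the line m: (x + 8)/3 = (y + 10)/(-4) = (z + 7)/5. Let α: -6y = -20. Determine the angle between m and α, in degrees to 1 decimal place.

m has direction (3, -4, 5) through (-8, -10, -7).
sin θ = |n·v| / (|n||v|) = |24| / (√36 · √50) = 0.56569.
θ ≈ 34.4°.

34.4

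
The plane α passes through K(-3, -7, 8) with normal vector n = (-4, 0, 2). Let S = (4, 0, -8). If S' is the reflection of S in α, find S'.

α: n·r = n·K gives -4x + 2z = 28.
λ = (n·S − d)/|n|² = (-32 − 28)/20 = -3.
Reflection = S − 2λn = (4, 0, -8) − (-6)·(-4, 0, 2) = (-20, 0, 4).

(-20, 0, 4)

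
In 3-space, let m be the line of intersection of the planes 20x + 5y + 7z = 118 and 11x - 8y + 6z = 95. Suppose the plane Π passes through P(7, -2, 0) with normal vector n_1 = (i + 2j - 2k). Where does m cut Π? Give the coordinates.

Direction of m: (20, 5, 7) × (11, -8, 6) = (86, -43, -215).
A point on m: solving the two plane equations with x = 13 gives (13, -6, -16).
Π: n_1·r = n_1·P gives x + 2y - 2z = 3.
Substitute r = (13, -6, -16) + t(86, -43, -215) into the plane: 33 + 430t = 3, so t = -3/43.
Intersection: (13, -6, -16) + (-3/43)·(86, -43, -215) = (7, -3, -1).

(7, -3, -1)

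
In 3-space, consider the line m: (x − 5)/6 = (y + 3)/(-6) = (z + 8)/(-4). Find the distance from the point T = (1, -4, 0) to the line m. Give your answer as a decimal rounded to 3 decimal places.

7.252

m has direction (6, -6, -4) through (5, -3, -8).
Taking (5, -3, -8) on m with direction v = (6, -6, -4): w = T − (5, -3, -8) = (-4, -1, 8), and w × v = (52, 32, 30).
Distance = |w × v| / |v| = √4628 / √88 ≈ 7.252.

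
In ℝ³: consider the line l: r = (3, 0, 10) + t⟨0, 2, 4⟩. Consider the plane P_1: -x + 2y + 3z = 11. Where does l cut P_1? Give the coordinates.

(3, -2, 6)

Substitute r = (3, 0, 10) + t(0, 2, 4) into the plane: 27 + 16t = 11, so t = -1.
Intersection: (3, 0, 10) + (-1)·(0, 2, 4) = (3, -2, 6).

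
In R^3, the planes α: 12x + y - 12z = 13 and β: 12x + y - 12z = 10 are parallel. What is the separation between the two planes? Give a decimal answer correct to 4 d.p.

Same normal n = (12, 1, -12) with |n| = √289; distance = |13 − 10| / |n| = 3/√289 ≈ 0.1765.

0.1765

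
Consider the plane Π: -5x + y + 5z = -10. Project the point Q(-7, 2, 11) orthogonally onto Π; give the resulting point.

(3, 0, 1)

Foot = Q − λn with λ = (n·Q − d)/|n|² = (92 − (-10))/51 = 2.
Foot = (-7, 2, 11) − 2·(-5, 1, 5) = (3, 0, 1).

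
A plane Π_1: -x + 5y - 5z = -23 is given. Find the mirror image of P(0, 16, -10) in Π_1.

λ = (n·P − d)/|n|² = (130 − (-23))/51 = 3.
Reflection = P − 2λn = (0, 16, -10) − 6·(-1, 5, -5) = (6, -14, 20).

(6, -14, 20)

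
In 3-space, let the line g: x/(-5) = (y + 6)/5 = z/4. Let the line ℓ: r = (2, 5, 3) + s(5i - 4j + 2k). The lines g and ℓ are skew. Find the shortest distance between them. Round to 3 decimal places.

9.172

g has direction (-5, 5, 4) through (0, -6, 0).
Common perpendicular direction n = (-5, 5, 4) × (5, -4, 2) = (26, 30, -5).
With w = (2, 5, 3) − (0, -6, 0) = (2, 11, 3), w · n = 367.
Distance = |w · n| / |n| = |367| / √1601 ≈ 9.172.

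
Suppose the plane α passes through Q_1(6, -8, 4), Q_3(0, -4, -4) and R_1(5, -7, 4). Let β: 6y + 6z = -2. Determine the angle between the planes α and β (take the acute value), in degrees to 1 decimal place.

Q_1Q_3 = (-6, 4, -8), Q_1R_1 = (-1, 1, 0); a normal to α is Q_1Q_3 × Q_1R_1 = (8, 8, -2).
Using Q_1: α has equation 8x + 8y - 2z = -24.
cos θ = |n₁·n₂| / (|n₁||n₂|) = |36| / (√132 · √72).
θ = arccos(0.36927) ≈ 68.3°.

68.3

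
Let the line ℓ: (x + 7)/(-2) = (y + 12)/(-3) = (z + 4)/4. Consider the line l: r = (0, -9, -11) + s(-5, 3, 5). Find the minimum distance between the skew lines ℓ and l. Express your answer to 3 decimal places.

2.020

ℓ has direction (-2, -3, 4) through (-7, -12, -4).
Common perpendicular direction n = (-2, -3, 4) × (-5, 3, 5) = (-27, -10, -21).
With w = (0, -9, -11) − (-7, -12, -4) = (7, 3, -7), w · n = -72.
Distance = |w · n| / |n| = |-72| / √1270 ≈ 2.020.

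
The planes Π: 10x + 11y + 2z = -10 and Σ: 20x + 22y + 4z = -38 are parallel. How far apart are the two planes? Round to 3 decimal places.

Rescale Σ by 1/2: 10x + 11y + 2z = -19. Then distance = |-10 − (-19)| / √225 ≈ 0.600.

0.600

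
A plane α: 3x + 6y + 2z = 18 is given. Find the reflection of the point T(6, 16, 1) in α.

(-6, -8, -7)

λ = (n·T − d)/|n|² = (116 − 18)/49 = 2.
Reflection = T − 2λn = (6, 16, 1) − 4·(3, 6, 2) = (-6, -8, -7).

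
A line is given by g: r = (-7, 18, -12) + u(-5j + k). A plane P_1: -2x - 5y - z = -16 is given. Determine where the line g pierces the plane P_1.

(-7, 8, -10)

Substitute r = (-7, 18, -12) + t(0, -5, 1) into the plane: -64 + 24t = -16, so t = 2.
Intersection: (-7, 18, -12) + 2·(0, -5, 1) = (-7, 8, -10).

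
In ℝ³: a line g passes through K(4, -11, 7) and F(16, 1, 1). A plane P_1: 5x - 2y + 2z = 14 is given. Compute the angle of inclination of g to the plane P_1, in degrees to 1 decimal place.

A direction vector for g is F − K = (12, 12, -6).
sin θ = |n·v| / (|n||v|) = |24| / (√33 · √324) = 0.23210.
θ ≈ 13.4°.

13.4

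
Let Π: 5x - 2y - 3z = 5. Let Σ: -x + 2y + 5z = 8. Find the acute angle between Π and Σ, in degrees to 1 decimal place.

cos θ = |n₁·n₂| / (|n₁||n₂|) = |-24| / (√38 · √30).
θ = arccos(0.71082) ≈ 44.7°.

44.7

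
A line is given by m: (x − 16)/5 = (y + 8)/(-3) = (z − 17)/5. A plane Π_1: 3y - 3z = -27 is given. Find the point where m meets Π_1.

(6, -2, 7)

m has direction (5, -3, 5) through (16, -8, 17).
Substitute r = (16, -8, 17) + t(5, -3, 5) into the plane: -75 + (-24)t = -27, so t = -2.
Intersection: (16, -8, 17) + (-2)·(5, -3, 5) = (6, -2, 7).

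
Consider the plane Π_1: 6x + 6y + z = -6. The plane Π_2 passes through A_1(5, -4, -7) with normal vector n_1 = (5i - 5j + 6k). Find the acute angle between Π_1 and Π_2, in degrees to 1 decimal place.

Π_2: n_1·r = n_1·A_1 gives 5x - 5y + 6z = 3.
cos θ = |n₁·n₂| / (|n₁||n₂|) = |6| / (√73 · √86).
θ = arccos(0.07573) ≈ 85.7°.

85.7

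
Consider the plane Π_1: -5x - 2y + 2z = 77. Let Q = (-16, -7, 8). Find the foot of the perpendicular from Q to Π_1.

Foot = Q − λn with λ = (n·Q − d)/|n|² = (110 − 77)/33 = 1.
Foot = (-16, -7, 8) − 1·(-5, -2, 2) = (-11, -5, 6).

(-11, -5, 6)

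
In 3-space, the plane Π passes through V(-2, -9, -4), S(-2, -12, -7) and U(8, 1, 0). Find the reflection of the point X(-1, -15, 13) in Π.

(-13, 5, -7)

VS = (0, -3, -3), VU = (10, 10, 4); a normal to Π is VS × VU = (18, -30, 30).
Using V: Π has equation 18x - 30y + 30z = 114.
λ = (n·X − d)/|n|² = (822 − 114)/2124 = 1/3.
Reflection = X − 2λn = (-1, -15, 13) − (2/3)·(18, -30, 30) = (-13, 5, -7).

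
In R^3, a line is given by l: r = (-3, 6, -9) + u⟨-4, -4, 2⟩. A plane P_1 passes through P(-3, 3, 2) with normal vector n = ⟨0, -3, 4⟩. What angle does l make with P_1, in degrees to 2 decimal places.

41.81

P_1: n·r = n·P gives -3y + 4z = -1.
sin θ = |n·v| / (|n||v|) = |20| / (√25 · √36) = 0.66667.
θ ≈ 41.81°.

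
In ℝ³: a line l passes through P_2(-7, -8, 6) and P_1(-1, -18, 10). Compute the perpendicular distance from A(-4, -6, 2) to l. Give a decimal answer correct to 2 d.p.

5.18

A direction vector for l is P_1 − P_2 = (6, -10, 4).
Taking (-7, -8, 6) on l with direction v = (6, -10, 4): w = A − (-7, -8, 6) = (3, 2, -4), and w × v = (-32, -36, -42).
Distance = |w × v| / |v| = √4084 / √152 ≈ 5.18.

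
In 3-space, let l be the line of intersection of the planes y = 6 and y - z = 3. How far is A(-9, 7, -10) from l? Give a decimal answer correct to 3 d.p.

13.038

Direction of l: (0, 1, 0) × (0, 1, -1) = (-1, 0, 0).
A point on l: solving the two plane equations with x = 0 gives (0, 6, 3).
Taking (0, 6, 3) on l with direction v = (-1, 0, 0): w = A − (0, 6, 3) = (-9, 1, -13), and w × v = (0, 13, 1).
Distance = |w × v| / |v| = √170 / √1 ≈ 13.038.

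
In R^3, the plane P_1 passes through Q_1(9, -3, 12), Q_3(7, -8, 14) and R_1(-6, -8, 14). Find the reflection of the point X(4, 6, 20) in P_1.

(4, -2, 0)

Q_1Q_3 = (-2, -5, 2), Q_1R_1 = (-15, -5, 2); a normal to P_1 is Q_1Q_3 × Q_1R_1 = (0, -26, -65).
Using Q_1: P_1 has equation -26y - 65z = -702.
λ = (n·X − d)/|n|² = (-1456 − (-702))/4901 = -2/13.
Reflection = X − 2λn = (4, 6, 20) − (-4/13)·(0, -26, -65) = (4, -2, 0).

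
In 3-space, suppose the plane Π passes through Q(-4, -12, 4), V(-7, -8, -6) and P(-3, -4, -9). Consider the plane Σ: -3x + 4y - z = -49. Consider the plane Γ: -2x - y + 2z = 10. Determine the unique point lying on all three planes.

(4, -8, 5)

QV = (-3, 4, -10), QP = (1, 8, -13); a normal to Π is QV × QP = (28, -49, -28).
Using Q: Π has equation 28x - 49y - 28z = 364.
Solving the 3×3 linear system 28x - 49y - 28z = 364, -3x + 4y - z = -49, -2x - y + 2z = 10 (e.g. by elimination or Cramer's rule, determinant = -504) gives (4, -8, 5).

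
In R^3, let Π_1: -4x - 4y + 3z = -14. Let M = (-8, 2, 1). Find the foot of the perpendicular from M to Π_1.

Foot = M − λn with λ = (n·M − d)/|n|² = (27 − (-14))/41 = 1.
Foot = (-8, 2, 1) − 1·(-4, -4, 3) = (-4, 6, -2).

(-4, 6, -2)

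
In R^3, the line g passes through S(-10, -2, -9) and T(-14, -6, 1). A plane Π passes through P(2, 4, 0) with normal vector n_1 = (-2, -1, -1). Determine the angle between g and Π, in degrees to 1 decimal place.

A direction vector for g is T − S = (-4, -4, 10).
Π: n_1·r = n_1·P gives -2x - y - z = -8.
sin θ = |n·v| / (|n||v|) = |2| / (√6 · √132) = 0.07107.
θ ≈ 4.1°.

4.1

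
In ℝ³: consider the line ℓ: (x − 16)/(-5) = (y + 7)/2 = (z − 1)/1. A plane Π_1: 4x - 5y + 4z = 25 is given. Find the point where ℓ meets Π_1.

ℓ has direction (-5, 2, 1) through (16, -7, 1).
Substitute r = (16, -7, 1) + t(-5, 2, 1) into the plane: 103 + (-26)t = 25, so t = 3.
Intersection: (16, -7, 1) + 3·(-5, 2, 1) = (1, -1, 4).

(1, -1, 4)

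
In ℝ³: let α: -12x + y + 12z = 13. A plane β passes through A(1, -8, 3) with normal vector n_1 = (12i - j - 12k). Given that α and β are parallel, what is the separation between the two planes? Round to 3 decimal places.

0.176

β: n_1·r = n_1·A gives 12x - y - 12z = -16.
Rescale β by 1/(-1): -12x + y + 12z = 16. Then distance = |13 − 16| / √289 ≈ 0.176.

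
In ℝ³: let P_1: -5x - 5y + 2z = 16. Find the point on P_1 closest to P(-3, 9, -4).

Foot = P − λn with λ = (n·P − d)/|n|² = (-38 − 16)/54 = -1.
Foot = (-3, 9, -4) − (-1)·(-5, -5, 2) = (-8, 4, -2).

(-8, 4, -2)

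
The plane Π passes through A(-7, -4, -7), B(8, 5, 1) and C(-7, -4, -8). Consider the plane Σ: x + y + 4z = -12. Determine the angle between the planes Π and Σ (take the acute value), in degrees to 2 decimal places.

AB = (15, 9, 8), AC = (0, 0, -1); a normal to Π is AB × AC = (-9, 15, 0).
Using A: Π has equation -9x + 15y = 3.
cos θ = |n₁·n₂| / (|n₁||n₂|) = |6| / (√306 · √18).
θ = arccos(0.08085) ≈ 85.36°.

85.36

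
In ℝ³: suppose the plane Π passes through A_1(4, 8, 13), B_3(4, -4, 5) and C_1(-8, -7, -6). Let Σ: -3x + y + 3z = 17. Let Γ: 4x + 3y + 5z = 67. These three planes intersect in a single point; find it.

A_1B_3 = (0, -12, -8), A_1C_1 = (-12, -15, -19); a normal to Π is A_1B_3 × A_1C_1 = (108, 96, -144).
Using A_1: Π has equation 108x + 96y - 144z = -672.
Solving the 3×3 linear system 108x + 96y - 144z = -672, -3x + y + 3z = 17, 4x + 3y + 5z = 67 (e.g. by elimination or Cramer's rule, determinant = 4032) gives (4, 2, 9).

(4, 2, 9)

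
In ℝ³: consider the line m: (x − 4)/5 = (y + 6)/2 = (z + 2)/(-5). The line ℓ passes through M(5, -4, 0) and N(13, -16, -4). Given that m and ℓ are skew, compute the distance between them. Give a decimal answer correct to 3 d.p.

2.502

m has direction (5, 2, -5) through (4, -6, -2).
A direction vector for ℓ is N − M = (8, -12, -4).
Common perpendicular direction n = (5, 2, -5) × (8, -12, -4) = (-68, -20, -76).
With w = (5, -4, 0) − (4, -6, -2) = (1, 2, 2), w · n = -260.
Distance = |w · n| / |n| = |-260| / √10800 ≈ 2.502.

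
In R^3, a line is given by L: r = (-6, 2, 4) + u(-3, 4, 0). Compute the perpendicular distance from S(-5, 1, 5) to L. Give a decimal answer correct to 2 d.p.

1.02

Taking (-6, 2, 4) on L with direction v = (-3, 4, 0): w = S − (-6, 2, 4) = (1, -1, 1), and w × v = (-4, -3, 1).
Distance = |w × v| / |v| = √26 / √25 ≈ 1.02.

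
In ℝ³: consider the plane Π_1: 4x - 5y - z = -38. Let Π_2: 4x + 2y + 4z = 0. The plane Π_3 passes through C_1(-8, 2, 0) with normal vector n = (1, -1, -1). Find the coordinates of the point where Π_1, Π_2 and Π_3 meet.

(-4, 4, 2)

Π_3: n·r = n·C_1 gives x - y - z = -10.
Solving the 3×3 linear system 4x - 5y - z = -38, 4x + 2y + 4z = 0, x - y - z = -10 (e.g. by elimination or Cramer's rule, determinant = -26) gives (-4, 4, 2).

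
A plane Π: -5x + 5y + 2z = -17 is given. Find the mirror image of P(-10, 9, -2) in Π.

λ = (n·P − d)/|n|² = (91 − (-17))/54 = 2.
Reflection = P − 2λn = (-10, 9, -2) − 4·(-5, 5, 2) = (10, -11, -10).

(10, -11, -10)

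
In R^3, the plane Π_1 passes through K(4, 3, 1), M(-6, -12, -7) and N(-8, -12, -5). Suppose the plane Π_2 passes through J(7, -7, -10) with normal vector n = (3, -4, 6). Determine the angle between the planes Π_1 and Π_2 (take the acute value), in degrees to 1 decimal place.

KM = (-10, -15, -8), KN = (-12, -15, -6); a normal to Π_1 is KM × KN = (-30, 36, -30).
Using K: Π_1 has equation -30x + 36y - 30z = -42.
Π_2: n·r = n·J gives 3x - 4y + 6z = -11.
cos θ = |n₁·n₂| / (|n₁||n₂|) = |-414| / (√3096 · √61).
θ = arccos(0.95265) ≈ 17.7°.

17.7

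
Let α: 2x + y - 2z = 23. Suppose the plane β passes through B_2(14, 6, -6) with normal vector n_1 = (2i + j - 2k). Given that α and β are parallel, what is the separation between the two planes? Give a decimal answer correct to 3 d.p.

7.667

β: n_1·r = n_1·B_2 gives 2x + y - 2z = 46.
Same normal n = (2, 1, -2) with |n| = √9; distance = |23 − 46| / |n| = 23/√9 ≈ 7.667.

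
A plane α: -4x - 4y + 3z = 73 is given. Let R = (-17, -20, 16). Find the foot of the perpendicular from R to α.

Foot = R − λn with λ = (n·R − d)/|n|² = (196 − 73)/41 = 3.
Foot = (-17, -20, 16) − 3·(-4, -4, 3) = (-5, -8, 7).

(-5, -8, 7)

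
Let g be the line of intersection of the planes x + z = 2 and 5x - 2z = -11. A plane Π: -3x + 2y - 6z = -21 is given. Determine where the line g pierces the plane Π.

(-1, -3, 3)

Direction of g: (1, 0, 1) × (5, 0, -2) = (0, 7, 0).
A point on g: solving the two plane equations with y = -15 gives (-1, -15, 3).
Substitute r = (-1, -15, 3) + t(0, 7, 0) into the plane: -45 + 14t = -21, so t = 12/7.
Intersection: (-1, -15, 3) + (12/7)·(0, 7, 0) = (-1, -3, 3).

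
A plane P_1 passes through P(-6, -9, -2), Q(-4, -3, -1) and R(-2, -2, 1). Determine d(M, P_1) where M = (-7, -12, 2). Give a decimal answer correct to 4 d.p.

3.0000

PQ = (2, 6, 1), PR = (4, 7, 3); a normal to P_1 is PQ × PR = (11, -2, -10).
Using P: P_1 has equation 11x - 2y - 10z = -28.
n·M − d = (11)·(-7) + (-2)·(-12) + (-10)·(2) − (-28) = -45; |n| = √225.
Distance = |-45| / √225 = 45/√225 ≈ 3.0000.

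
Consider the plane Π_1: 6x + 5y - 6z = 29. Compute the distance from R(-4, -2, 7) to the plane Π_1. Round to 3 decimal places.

n·R − d = (6)·(-4) + (5)·(-2) + (-6)·(7) − 29 = -105; |n| = √97.
Distance = |-105| / √97 = 105/√97 ≈ 10.661.

10.661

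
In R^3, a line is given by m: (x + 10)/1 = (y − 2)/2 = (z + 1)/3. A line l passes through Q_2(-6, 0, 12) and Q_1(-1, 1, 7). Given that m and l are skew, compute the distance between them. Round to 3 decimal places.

8.198

m has direction (1, 2, 3) through (-10, 2, -1).
A direction vector for l is Q_1 − Q_2 = (5, 1, -5).
Common perpendicular direction n = (1, 2, 3) × (5, 1, -5) = (-13, 20, -9).
With w = (-6, 0, 12) − (-10, 2, -1) = (4, -2, 13), w · n = -209.
Distance = |w · n| / |n| = |-209| / √650 ≈ 8.198.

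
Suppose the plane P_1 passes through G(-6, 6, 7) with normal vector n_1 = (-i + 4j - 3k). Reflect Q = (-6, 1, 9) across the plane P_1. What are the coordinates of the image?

P_1: n_1·r = n_1·G gives -x + 4y - 3z = 9.
λ = (n·Q − d)/|n|² = (-17 − 9)/26 = -1.
Reflection = Q − 2λn = (-6, 1, 9) − (-2)·(-1, 4, -3) = (-8, 9, 3).

(-8, 9, 3)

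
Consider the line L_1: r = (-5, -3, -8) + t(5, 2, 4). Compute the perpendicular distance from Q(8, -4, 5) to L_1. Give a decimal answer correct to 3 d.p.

6.716

Taking (-5, -3, -8) on L_1 with direction v = (5, 2, 4): w = Q − (-5, -3, -8) = (13, -1, 13), and w × v = (-30, 13, 31).
Distance = |w × v| / |v| = √2030 / √45 ≈ 6.716.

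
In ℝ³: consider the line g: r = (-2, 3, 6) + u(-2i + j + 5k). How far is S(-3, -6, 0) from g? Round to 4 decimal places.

8.5069

Taking (-2, 3, 6) on g with direction v = (-2, 1, 5): w = S − (-2, 3, 6) = (-1, -9, -6), and w × v = (-39, 17, -19).
Distance = |w × v| / |v| = √2171 / √30 ≈ 8.5069.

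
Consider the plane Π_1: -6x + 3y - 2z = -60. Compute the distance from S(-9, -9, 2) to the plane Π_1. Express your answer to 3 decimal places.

n·S − d = (-6)·(-9) + (3)·(-9) + (-2)·(2) − (-60) = 83; |n| = √49.
Distance = |83| / √49 = 83/√49 ≈ 11.857.

11.857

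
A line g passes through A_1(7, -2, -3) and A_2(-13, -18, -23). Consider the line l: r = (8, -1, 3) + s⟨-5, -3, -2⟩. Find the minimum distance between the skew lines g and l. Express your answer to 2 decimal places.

1.27

A direction vector for g is A_2 − A_1 = (-20, -16, -20).
Common perpendicular direction n = (-20, -16, -20) × (-5, -3, -2) = (-28, 60, -20).
With w = (8, -1, 3) − (7, -2, -3) = (1, 1, 6), w · n = -88.
Distance = |w · n| / |n| = |-88| / √4784 ≈ 1.27.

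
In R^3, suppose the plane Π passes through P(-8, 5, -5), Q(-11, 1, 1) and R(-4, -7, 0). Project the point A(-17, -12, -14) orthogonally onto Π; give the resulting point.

(-5, -3, -2)

PQ = (-3, -4, 6), PR = (4, -12, 5); a normal to Π is PQ × PR = (52, 39, 52).
Using P: Π has equation 52x + 39y + 52z = -481.
Foot = A − λn with λ = (n·A − d)/|n|² = (-2080 − (-481))/6929 = -3/13.
Foot = (-17, -12, -14) − (-3/13)·(52, 39, 52) = (-5, -3, -2).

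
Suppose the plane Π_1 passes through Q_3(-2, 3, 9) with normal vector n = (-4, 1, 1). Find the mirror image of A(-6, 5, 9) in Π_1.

(2, 3, 7)

Π_1: n·r = n·Q_3 gives -4x + y + z = 20.
λ = (n·A − d)/|n|² = (38 − 20)/18 = 1.
Reflection = A − 2λn = (-6, 5, 9) − 2·(-4, 1, 1) = (2, 3, 7).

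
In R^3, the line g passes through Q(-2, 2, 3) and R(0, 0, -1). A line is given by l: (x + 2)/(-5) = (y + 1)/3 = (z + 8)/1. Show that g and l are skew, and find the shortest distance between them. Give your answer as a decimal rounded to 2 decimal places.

A direction vector for g is R − Q = (2, -2, -4).
l has direction (-5, 3, 1) through (-2, -1, -8).
Common perpendicular direction n = (2, -2, -4) × (-5, 3, 1) = (10, 18, -4).
With w = (-2, -1, -8) − (-2, 2, 3) = (0, -3, -11), w · n = -10.
Since n ≠ 0 the lines are not parallel, and w · n = -10 ≠ 0 so they do not intersect; hence they are skew.
Distance = |w · n| / |n| = |-10| / √440 ≈ 0.48.

0.48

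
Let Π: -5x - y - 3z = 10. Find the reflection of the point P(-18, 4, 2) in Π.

λ = (n·P − d)/|n|² = (80 − 10)/35 = 2.
Reflection = P − 2λn = (-18, 4, 2) − 4·(-5, -1, -3) = (2, 8, 14).

(2, 8, 14)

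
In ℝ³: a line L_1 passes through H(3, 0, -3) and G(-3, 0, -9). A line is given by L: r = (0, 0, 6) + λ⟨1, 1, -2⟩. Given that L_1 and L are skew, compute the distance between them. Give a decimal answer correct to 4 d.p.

A direction vector for L_1 is G − H = (-6, 0, -6).
Common perpendicular direction n = (-6, 0, -6) × (1, 1, -2) = (6, -18, -6).
With w = (0, 0, 6) − (3, 0, -3) = (-3, 0, 9), w · n = -72.
Distance = |w · n| / |n| = |-72| / √396 ≈ 3.6181.

3.6181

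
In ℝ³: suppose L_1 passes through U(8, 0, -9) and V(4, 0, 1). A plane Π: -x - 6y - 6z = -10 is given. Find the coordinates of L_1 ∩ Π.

(4, 0, 1)

A direction vector for L_1 is V − U = (-4, 0, 10).
Substitute r = (8, 0, -9) + t(-4, 0, 10) into the plane: 46 + (-56)t = -10, so t = 1.
Intersection: (8, 0, -9) + 1·(-4, 0, 10) = (4, 0, 1).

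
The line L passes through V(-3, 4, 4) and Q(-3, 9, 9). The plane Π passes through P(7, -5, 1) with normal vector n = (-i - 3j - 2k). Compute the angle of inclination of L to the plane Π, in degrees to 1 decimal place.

A direction vector for L is Q − V = (0, 5, 5).
Π: n·r = n·P gives -x - 3y - 2z = 6.
sin θ = |n·v| / (|n||v|) = |-25| / (√14 · √50) = 0.94491.
θ ≈ 70.9°.

70.9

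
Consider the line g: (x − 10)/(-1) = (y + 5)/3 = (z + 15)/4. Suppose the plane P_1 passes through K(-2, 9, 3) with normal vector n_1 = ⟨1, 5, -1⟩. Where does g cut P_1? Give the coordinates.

g has direction (-1, 3, 4) through (10, -5, -15).
P_1: n_1·r = n_1·K gives x + 5y - z = 40.
Substitute r = (10, -5, -15) + t(-1, 3, 4) into the plane: 0 + 10t = 40, so t = 4.
Intersection: (10, -5, -15) + 4·(-1, 3, 4) = (6, 7, 1).

(6, 7, 1)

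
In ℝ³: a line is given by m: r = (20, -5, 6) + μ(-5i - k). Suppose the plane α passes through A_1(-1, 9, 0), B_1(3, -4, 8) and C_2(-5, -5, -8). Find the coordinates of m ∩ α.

A_1B_1 = (4, -13, 8), A_1C_2 = (-4, -14, -8); a normal to α is A_1B_1 × A_1C_2 = (216, 0, -108).
Using A_1: α has equation 216x - 108z = -216.
Substitute r = (20, -5, 6) + t(-5, 0, -1) into the plane: 3672 + (-972)t = -216, so t = 4.
Intersection: (20, -5, 6) + 4·(-5, 0, -1) = (0, -5, 2).

(0, -5, 2)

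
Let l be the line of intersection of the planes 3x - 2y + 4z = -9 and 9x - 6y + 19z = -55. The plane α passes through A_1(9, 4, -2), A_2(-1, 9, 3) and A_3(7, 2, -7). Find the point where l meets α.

Direction of l: (3, -2, 4) × (9, -6, 19) = (-14, -21, 0).
A point on l: solving the two plane equations with x = -3 gives (-3, -8, -4).
A_1A_2 = (-10, 5, 5), A_1A_3 = (-2, -2, -5); a normal to α is A_1A_2 × A_1A_3 = (-15, -60, 30).
Using A_1: α has equation -15x - 60y + 30z = -435.
Substitute r = (-3, -8, -4) + t(-14, -21, 0) into the plane: 405 + 1470t = -435, so t = -4/7.
Intersection: (-3, -8, -4) + (-4/7)·(-14, -21, 0) = (5, 4, -4).

(5, 4, -4)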